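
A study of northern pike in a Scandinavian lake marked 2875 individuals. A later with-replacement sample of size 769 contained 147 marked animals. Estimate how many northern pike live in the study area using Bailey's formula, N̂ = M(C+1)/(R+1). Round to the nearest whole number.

N ≈ 14,958

N̂ = 2875·(769+1)/(147+1) = 2875·770/148 = 2213750/148 ≈ 14957.8 → 14958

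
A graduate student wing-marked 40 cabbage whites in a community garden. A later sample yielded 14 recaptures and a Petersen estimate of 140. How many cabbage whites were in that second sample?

C = 49

From N = M·C/R: C = N·R / M = 140·14 / 40 = 1960 / 40 = 49.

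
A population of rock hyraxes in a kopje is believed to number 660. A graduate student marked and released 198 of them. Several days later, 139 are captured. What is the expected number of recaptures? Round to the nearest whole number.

Expected recaptures E[R] = M·C / N.
E[R] = 198 × 139 / 660 = 27522 / 660 ≈ 41.7 → 42

expected recaptures ≈ 42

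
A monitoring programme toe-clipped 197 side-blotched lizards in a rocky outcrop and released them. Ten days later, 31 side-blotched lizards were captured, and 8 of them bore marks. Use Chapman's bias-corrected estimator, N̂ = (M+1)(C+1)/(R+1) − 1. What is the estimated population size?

N̂ = (197+1)(31+1)/(8+1) − 1 = 198·32/9 − 1
= 6336/9 − 1 = 704 − 1 = 703

N = 703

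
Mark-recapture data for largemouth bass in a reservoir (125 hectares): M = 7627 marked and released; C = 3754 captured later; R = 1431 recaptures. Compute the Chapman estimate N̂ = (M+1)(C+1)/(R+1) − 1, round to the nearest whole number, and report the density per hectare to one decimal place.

N̂ = 7628·3755/1432 − 1 = 28643140/1432 − 1 ≈ 20001.2 → 20001
Density = N̂ / area = 20001 / 125 ≈ 160.01 → 160.0 per hectare

density ≈ 160.0 largemouth bass per hectare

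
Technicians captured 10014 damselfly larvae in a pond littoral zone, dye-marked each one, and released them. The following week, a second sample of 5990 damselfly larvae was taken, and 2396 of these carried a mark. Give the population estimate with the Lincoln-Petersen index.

N = 25,035

If marked individuals mix randomly, R/C ≈ M/N, giving N ≈ M·C/R.
N = (10014 × 5990) / 2396 = 59983860 / 2396 = 25035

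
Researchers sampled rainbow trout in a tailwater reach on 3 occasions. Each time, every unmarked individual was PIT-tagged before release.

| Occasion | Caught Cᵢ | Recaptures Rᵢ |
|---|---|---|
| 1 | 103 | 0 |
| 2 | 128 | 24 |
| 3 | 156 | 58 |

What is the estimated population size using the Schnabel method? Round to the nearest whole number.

N ≈ 555

Marked at large before each occasion: Mᵢ = Σⱼ<ᵢ (Cⱼ − Rⱼ) → M1=0, M2=103, M3=207
Σ MᵢCᵢ = 0·103 + 103·128 + 207·156 = 0 + 13184 + 32292 = 45476
Σ Rᵢ = 0 + 24 + 58 = 82
N̂ = 45476 / 82 ≈ 554.6 → 555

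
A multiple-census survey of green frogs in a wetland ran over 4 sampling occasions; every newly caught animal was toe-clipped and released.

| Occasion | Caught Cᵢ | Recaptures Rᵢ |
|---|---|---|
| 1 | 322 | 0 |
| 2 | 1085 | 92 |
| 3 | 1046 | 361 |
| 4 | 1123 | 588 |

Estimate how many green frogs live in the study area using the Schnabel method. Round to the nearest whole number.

N ≈ 3814

Marked at large before each occasion: Mᵢ = Σⱼ<ᵢ (Cⱼ − Rⱼ) → M1=0, M2=322, M3=1315, M4=2000
Σ MᵢCᵢ = 0·322 + 322·1085 + 1315·1046 + 2000·1123 = 0 + 349370 + 1375490 + 2246000 = 3970860
Σ Rᵢ = 0 + 92 + 361 + 588 = 1041
N̂ = 3970860 / 1041 ≈ 3814.47 → 3814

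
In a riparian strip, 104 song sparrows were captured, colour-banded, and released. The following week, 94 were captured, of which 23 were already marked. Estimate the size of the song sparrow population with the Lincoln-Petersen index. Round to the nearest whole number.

N ≈ 425

N = (104 × 94) / 23 = 9776 / 23 ≈ 425.0 → 425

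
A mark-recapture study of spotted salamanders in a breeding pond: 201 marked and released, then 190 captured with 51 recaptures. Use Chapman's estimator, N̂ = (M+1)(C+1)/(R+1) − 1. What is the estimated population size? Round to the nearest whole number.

N ≈ 741

N̂ = (201+1)(190+1)/(51+1) − 1 = 202·191/52 − 1
= 38582/52 − 1 ≈ 742.0 − 1 ≈ 741.0 → 741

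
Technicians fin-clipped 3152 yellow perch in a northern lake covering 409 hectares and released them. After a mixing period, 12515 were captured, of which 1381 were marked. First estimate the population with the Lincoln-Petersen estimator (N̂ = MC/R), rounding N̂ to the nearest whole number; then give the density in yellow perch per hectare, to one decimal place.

density ≈ 69.8 yellow perch per hectare

N̂ = 3152·12515/1381 = 39447280/1381 ≈ 28564.3 → 28564
Density = N̂ / area = 28564 / 409 ≈ 69.84 → 69.8 per hectare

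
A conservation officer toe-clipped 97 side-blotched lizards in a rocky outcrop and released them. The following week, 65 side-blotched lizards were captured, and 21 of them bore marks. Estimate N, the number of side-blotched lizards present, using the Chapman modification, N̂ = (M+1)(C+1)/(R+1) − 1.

N = 293

N̂ = (97+1)(65+1)/(21+1) − 1 = 98·66/22 − 1
= 6468/22 − 1 = 294 − 1 = 293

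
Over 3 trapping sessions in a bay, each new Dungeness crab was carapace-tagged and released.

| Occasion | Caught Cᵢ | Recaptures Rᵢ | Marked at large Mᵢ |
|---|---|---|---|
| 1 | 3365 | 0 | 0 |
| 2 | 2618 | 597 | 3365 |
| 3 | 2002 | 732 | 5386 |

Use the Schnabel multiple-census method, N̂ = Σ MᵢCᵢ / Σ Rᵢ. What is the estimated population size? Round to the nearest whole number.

N ≈ 14,742

Σ MᵢCᵢ = 0·3365 + 3365·2618 + 5386·2002 = 0 + 8809570 + 10782772 = 19592342
Σ Rᵢ = 0 + 597 + 732 = 1329
N̂ = 19592342 / 1329 ≈ 14742.2 → 14742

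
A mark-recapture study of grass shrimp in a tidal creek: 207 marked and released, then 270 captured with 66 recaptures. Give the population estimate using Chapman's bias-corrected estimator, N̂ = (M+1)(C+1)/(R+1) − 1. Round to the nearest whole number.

N ≈ 840

N̂ = (207+1)(270+1)/(66+1) − 1 = 208·271/67 − 1
= 56368/67 − 1 ≈ 841.3 − 1 ≈ 840.3 → 840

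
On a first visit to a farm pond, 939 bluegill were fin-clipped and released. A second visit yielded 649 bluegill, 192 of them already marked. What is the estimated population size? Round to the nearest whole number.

N ≈ 3174

N = (939 × 649) / 192 = 609411 / 192 ≈ 3174.0 → 3174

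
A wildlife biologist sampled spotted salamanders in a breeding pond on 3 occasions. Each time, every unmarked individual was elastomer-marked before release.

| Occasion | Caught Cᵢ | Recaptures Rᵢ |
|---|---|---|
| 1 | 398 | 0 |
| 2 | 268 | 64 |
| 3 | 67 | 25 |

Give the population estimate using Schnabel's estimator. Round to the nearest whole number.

N ≈ 1652

Marked at large before each occasion: Mᵢ = Σⱼ<ᵢ (Cⱼ − Rⱼ) → M1=0, M2=398, M3=602
Σ MᵢCᵢ = 0·398 + 398·268 + 602·67 = 0 + 106664 + 40334 = 146998
Σ Rᵢ = 0 + 64 + 25 = 89
N̂ = 146998 / 89 ≈ 1651.7 → 1652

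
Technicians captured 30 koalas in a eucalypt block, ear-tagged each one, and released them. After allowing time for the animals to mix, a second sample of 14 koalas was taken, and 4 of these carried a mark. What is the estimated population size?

N = (30 × 14) / 4 = 420 / 4 = 105

N = 105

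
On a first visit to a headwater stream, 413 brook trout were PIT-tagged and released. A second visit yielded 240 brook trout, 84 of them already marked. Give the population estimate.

Lincoln-Petersen assumes M/N = R/C, so N = M·C / R.
N = (413 × 240) / 84 = 99120 / 84 = 1180

N = 1180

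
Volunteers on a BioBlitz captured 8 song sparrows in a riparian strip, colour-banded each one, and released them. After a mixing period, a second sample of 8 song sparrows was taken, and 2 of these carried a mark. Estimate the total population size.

N = (8 × 8) / 2 = 64 / 2 = 32

N = 32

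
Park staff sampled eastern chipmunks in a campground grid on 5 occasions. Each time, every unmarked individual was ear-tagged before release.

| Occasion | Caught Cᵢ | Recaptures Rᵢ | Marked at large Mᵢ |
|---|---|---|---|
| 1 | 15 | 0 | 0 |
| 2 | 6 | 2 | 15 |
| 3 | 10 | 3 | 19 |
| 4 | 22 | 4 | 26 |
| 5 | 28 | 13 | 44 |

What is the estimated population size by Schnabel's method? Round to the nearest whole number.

Σ MᵢCᵢ = 0·15 + 15·6 + 19·10 + 26·22 + 44·28 = 0 + 90 + 190 + 572 + 1232 = 2084
Σ Rᵢ = 0 + 2 + 3 + 4 + 13 = 22
N̂ = 2084 / 22 ≈ 94.7 → 95

N ≈ 95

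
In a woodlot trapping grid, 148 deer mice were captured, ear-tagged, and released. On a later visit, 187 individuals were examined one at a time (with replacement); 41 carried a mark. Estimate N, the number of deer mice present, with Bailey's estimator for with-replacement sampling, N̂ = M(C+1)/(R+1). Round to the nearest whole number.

N ≈ 662

N̂ = 148·(187+1)/(41+1) = 148·188/42 = 27824/42 ≈ 662.48 → 662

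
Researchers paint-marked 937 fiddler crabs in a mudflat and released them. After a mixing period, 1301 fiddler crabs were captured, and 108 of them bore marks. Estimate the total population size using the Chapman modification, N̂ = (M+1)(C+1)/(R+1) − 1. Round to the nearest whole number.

N̂ = (937+1)(1301+1)/(108+1) − 1 = 938·1302/109 − 1
= 1221276/109 − 1 ≈ 11204.4 − 1 ≈ 11203.4 → 11203

N ≈ 11,203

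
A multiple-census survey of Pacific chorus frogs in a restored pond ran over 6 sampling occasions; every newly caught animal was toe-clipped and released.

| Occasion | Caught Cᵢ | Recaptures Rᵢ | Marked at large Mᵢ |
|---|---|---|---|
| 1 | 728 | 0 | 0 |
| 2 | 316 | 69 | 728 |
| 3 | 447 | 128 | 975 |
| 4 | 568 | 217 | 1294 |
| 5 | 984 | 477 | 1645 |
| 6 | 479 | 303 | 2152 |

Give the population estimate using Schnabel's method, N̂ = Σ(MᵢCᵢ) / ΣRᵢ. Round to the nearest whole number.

N ≈ 3392

Σ MᵢCᵢ = 0·728 + 728·316 + 975·447 + 1294·568 + 1645·984 + 2152·479 = 0 + 230048 + 435825 + 734992 + 1618680 + 1030808 = 4050353
Σ Rᵢ = 0 + 69 + 128 + 217 + 477 + 303 = 1194
N̂ = 4050353 / 1194 ≈ 3392.3 → 3392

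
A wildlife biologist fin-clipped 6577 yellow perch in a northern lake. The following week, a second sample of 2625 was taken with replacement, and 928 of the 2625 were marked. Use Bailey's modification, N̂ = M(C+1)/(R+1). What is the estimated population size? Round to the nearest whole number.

N ≈ 18,591

N̂ = 6577·(2625+1)/(928+1) = 6577·2626/929 = 17271202/929 ≈ 18591.2 → 18591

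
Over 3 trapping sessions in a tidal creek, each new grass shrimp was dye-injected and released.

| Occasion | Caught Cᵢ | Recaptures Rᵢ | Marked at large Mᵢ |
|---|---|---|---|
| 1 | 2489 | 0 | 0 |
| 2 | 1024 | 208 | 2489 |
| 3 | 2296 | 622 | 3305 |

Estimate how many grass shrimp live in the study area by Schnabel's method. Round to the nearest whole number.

N ≈ 12,213

Σ MᵢCᵢ = 0·2489 + 2489·1024 + 3305·2296 = 0 + 2548736 + 7588280 = 10137016
Σ Rᵢ = 0 + 208 + 622 = 830
N̂ = 10137016 / 830 ≈ 12213.3 → 12213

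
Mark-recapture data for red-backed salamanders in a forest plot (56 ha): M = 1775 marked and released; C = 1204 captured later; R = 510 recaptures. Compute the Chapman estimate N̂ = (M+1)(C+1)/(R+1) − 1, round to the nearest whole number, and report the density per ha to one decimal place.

density ≈ 74.8 red-backed salamanders per ha

N̂ = 1776·1205/511 − 1 = 2140080/511 − 1 ≈ 4187.0 → 4187
Density = N̂ / area = 4187 / 56 ≈ 74.77 → 74.8 per ha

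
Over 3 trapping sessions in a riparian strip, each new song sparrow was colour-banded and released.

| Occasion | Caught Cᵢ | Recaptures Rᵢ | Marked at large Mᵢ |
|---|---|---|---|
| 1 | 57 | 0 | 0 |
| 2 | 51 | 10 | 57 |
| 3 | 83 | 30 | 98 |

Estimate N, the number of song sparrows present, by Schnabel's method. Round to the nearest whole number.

N ≈ 276

Σ MᵢCᵢ = 0·57 + 57·51 + 98·83 = 0 + 2907 + 8134 = 11041
Σ Rᵢ = 0 + 10 + 30 = 40
N̂ = 11041 / 40 ≈ 276.0 → 276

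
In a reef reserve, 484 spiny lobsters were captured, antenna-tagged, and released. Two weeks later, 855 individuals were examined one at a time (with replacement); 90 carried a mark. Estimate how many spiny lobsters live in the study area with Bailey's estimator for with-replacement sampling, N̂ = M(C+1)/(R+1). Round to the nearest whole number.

N ≈ 4553

N̂ = 484·(855+1)/(90+1) = 484·856/91 = 414304/91 ≈ 4552.8 → 4553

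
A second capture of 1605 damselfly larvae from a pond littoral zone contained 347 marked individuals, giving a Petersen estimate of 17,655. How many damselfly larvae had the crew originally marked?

M = 3817

From N = M·C/R: M = N·R / C = 17655·347 / 1605 = 6126285 / 1605 = 3817.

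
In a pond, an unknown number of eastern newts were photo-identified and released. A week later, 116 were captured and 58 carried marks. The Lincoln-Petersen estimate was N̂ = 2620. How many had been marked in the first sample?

From N = M·C/R: M = N·R / C = 2620·58 / 116 = 151960 / 116 = 1310.

M = 1310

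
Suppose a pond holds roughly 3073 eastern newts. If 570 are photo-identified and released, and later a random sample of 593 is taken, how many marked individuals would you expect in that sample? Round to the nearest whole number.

Expected recaptures E[R] = M·C / N.
E[R] = 570 × 593 / 3073 = 338010 / 3073 ≈ 110.0 → 110

expected recaptures ≈ 110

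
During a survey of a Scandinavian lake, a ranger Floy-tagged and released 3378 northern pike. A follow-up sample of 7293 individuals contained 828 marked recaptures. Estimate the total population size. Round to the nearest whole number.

N = (3378 × 7293) / 828 = 24635754 / 828 ≈ 29753.3 → 29753

N ≈ 29,753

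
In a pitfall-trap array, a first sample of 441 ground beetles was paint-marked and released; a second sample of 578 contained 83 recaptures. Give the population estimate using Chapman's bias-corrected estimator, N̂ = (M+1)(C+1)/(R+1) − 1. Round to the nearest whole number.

N ≈ 3046

N̂ = (441+1)(578+1)/(83+1) − 1 = 442·579/84 − 1
= 255918/84 − 1 ≈ 3046.6 − 1 ≈ 3045.6 → 3046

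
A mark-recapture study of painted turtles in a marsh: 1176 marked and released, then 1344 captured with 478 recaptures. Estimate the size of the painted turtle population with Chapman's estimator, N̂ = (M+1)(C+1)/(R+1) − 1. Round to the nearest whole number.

N ≈ 3304

N̂ = (1176+1)(1344+1)/(478+1) − 1 = 1177·1345/479 − 1
= 1583065/479 − 1 ≈ 3304.9 − 1 ≈ 3303.9 → 3304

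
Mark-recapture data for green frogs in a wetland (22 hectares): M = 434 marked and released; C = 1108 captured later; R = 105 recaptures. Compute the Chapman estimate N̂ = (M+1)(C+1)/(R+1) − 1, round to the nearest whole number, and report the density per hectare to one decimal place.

N̂ = 435·1109/106 − 1 = 482415/106 − 1 ≈ 4550.1 → 4550
Density = N̂ / area = 4550 / 22 ≈ 206.82 → 206.8 per hectare

density ≈ 206.8 green frogs per hectare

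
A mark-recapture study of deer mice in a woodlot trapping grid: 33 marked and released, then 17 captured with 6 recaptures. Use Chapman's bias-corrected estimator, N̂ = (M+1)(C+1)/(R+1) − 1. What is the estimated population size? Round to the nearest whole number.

N ≈ 86

N̂ = (33+1)(17+1)/(6+1) − 1 = 34·18/7 − 1
= 612/7 − 1 ≈ 87.4 − 1 ≈ 86.4 → 86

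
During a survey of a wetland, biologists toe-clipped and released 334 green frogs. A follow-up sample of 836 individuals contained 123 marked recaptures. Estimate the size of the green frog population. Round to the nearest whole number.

Lincoln-Petersen assumes M/N = R/C, so N = M·C / R.
N = (334 × 836) / 123 = 279224 / 123 ≈ 2270.1 → 2270

N ≈ 2270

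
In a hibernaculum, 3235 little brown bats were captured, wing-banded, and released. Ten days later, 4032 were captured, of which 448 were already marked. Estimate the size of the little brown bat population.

Lincoln-Petersen assumes M/N = R/C, so N = M·C / R.
N = (3235 × 4032) / 448 = 13043520 / 448 = 29115

N = 29,115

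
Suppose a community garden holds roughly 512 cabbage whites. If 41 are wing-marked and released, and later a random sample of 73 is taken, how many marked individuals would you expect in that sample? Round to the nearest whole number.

expected recaptures ≈ 6

The marked fraction of the population is 41/512, so in a sample of 73 expect C·(M/N) marked.
E[R] = 41 × 73 / 512 = 2993 / 512 ≈ 5.8 → 6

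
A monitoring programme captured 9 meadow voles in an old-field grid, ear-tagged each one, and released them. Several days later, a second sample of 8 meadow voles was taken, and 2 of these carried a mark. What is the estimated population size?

N = 36

The marked fraction in the recapture sample should equal the marked fraction in the population: 2/8 = 9/N.
N = (9 × 8) / 2 = 72 / 2 = 36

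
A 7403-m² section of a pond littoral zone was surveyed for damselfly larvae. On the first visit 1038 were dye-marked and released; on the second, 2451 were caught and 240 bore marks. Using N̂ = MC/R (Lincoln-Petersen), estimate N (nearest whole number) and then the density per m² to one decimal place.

N̂ = 1038·2451/240 = 2544138/240 ≈ 10600.6 → 10601
Density = N̂ / area = 10601 / 7403 ≈ 1.43 → 1.4 per m²

density ≈ 1.4 damselfly larvae per m²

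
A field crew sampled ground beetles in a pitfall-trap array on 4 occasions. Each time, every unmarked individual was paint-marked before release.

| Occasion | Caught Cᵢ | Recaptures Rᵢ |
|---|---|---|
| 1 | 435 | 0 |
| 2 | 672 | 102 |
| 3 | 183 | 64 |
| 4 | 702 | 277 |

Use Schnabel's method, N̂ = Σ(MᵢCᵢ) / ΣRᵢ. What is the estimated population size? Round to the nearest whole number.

Marked at large before each occasion: Mᵢ = Σⱼ<ᵢ (Cⱼ − Rⱼ) → M1=0, M2=435, M3=1005, M4=1124
Σ MᵢCᵢ = 0·435 + 435·672 + 1005·183 + 1124·702 = 0 + 292320 + 183915 + 789048 = 1265283
Σ Rᵢ = 0 + 102 + 64 + 277 = 443
N̂ = 1265283 / 443 ≈ 2856.2 → 2856

N ≈ 2856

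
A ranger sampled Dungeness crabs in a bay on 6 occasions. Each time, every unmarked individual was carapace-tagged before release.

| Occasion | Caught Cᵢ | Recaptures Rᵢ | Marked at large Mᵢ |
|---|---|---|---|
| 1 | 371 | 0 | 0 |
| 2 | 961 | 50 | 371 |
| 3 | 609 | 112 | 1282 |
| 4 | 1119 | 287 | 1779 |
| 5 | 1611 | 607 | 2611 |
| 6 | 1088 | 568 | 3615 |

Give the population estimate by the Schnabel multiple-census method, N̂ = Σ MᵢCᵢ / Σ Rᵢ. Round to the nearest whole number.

N ≈ 6938

Σ MᵢCᵢ = 0·371 + 371·961 + 1282·609 + 1779·1119 + 2611·1611 + 3615·1088 = 0 + 356531 + 780738 + 1990701 + 4206321 + 3933120 = 11267411
Σ Rᵢ = 0 + 50 + 112 + 287 + 607 + 568 = 1624
N̂ = 11267411 / 1624 ≈ 6938.1 → 6938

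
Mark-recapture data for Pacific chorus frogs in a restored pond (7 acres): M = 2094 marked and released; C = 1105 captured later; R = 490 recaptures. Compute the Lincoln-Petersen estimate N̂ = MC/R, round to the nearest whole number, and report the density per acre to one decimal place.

density ≈ 674.6 Pacific chorus frogs per acre

N̂ = 2094·1105/490 = 2313870/490 ≈ 4722.2 → 4722
Density = N̂ / area = 4722 / 7 ≈ 674.57 → 674.6 per acre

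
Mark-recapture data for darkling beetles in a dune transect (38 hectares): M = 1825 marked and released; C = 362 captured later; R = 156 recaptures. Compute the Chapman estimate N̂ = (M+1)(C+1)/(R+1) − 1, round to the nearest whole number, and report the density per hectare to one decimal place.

density ≈ 111.1 darkling beetles per hectare

N̂ = 1826·363/157 − 1 = 662838/157 − 1 ≈ 4220.9 → 4221
Density = N̂ / area = 4221 / 38 ≈ 111.08 → 111.1 per hectare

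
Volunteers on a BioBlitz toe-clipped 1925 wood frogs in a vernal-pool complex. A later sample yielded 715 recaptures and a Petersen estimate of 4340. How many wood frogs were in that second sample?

From N = M·C/R: C = N·R / M = 4340·715 / 1925 = 3103100 / 1925 = 1612.

C = 1612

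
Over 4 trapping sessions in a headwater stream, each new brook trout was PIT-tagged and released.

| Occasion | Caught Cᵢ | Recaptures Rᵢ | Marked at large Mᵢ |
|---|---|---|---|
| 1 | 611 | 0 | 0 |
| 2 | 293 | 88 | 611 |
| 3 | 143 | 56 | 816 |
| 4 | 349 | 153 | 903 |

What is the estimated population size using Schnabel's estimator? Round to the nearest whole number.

Σ MᵢCᵢ = 0·611 + 611·293 + 816·143 + 903·349 = 0 + 179023 + 116688 + 315147 = 610858
Σ Rᵢ = 0 + 88 + 56 + 153 = 297
N̂ = 610858 / 297 ≈ 2056.8 → 2057

N ≈ 2057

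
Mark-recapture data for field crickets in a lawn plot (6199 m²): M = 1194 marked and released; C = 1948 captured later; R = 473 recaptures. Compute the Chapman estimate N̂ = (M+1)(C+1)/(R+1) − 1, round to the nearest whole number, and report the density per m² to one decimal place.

density ≈ 0.8 field crickets per m²

N̂ = 1195·1949/474 − 1 = 2329055/474 − 1 ≈ 4912.6 → 4913
Density = N̂ / area = 4913 / 6199 ≈ 0.79 → 0.8 per m²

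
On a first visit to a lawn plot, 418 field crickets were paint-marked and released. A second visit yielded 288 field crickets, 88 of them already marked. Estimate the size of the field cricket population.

N = (418 × 288) / 88 = 120384 / 88 = 1368

N = 1368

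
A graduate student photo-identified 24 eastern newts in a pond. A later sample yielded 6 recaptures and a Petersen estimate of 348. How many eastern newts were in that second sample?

From N = M·C/R: C = N·R / M = 348·6 / 24 = 2088 / 24 = 87.

C = 87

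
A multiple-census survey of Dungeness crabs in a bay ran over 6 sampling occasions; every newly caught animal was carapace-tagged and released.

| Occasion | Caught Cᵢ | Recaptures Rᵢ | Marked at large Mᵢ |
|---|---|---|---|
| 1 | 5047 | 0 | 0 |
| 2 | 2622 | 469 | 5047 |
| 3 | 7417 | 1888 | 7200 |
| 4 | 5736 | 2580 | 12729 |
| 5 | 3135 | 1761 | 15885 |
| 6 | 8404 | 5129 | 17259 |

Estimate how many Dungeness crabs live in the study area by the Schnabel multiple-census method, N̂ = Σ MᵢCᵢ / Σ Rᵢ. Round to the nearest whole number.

Σ MᵢCᵢ = 0·5047 + 5047·2622 + 7200·7417 + 12729·5736 + 15885·3135 + 17259·8404 = 0 + 13233234 + 53402400 + 73013544 + 49799475 + 145044636 = 334493289
Σ Rᵢ = 0 + 469 + 1888 + 2580 + 1761 + 5129 = 11827
N̂ = 334493289 / 11827 ≈ 28282.2 → 28282

N ≈ 28,282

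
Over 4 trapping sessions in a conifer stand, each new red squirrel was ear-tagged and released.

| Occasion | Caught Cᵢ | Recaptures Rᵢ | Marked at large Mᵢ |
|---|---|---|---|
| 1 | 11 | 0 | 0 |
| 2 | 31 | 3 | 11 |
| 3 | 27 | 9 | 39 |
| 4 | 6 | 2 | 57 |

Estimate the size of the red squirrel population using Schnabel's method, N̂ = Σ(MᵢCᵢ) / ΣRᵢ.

Σ MᵢCᵢ = 0·11 + 11·31 + 39·27 + 57·6 = 0 + 341 + 1053 + 342 = 1736
Σ Rᵢ = 0 + 3 + 9 + 2 = 14
N̂ = 1736 / 14 = 124

N = 124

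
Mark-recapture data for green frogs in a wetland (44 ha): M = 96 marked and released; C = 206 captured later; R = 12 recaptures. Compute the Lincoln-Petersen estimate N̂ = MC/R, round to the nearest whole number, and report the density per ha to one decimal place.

N̂ = 96·206/12 = 19776/12 = 1648
Density = N̂ / area = 1648 / 44 ≈ 37.45 → 37.5 per ha

density ≈ 37.5 green frogs per ha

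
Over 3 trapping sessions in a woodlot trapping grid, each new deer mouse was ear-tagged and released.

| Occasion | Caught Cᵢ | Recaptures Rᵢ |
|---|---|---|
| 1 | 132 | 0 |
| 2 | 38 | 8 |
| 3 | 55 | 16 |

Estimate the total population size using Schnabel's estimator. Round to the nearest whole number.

N ≈ 580

Marked at large before each occasion: Mᵢ = Σⱼ<ᵢ (Cⱼ − Rⱼ) → M1=0, M2=132, M3=162
Σ MᵢCᵢ = 0·132 + 132·38 + 162·55 = 0 + 5016 + 8910 = 13926
Σ Rᵢ = 0 + 8 + 16 = 24
N̂ = 13926 / 24 ≈ 580.2 → 580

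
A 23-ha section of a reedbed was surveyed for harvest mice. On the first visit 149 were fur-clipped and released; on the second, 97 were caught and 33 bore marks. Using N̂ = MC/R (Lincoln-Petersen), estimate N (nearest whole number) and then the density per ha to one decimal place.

density ≈ 19.0 harvest mice per ha

N̂ = 149·97/33 = 14453/33 ≈ 438.0 → 438
Density = N̂ / area = 438 / 23 ≈ 19.04 → 19.0 per ha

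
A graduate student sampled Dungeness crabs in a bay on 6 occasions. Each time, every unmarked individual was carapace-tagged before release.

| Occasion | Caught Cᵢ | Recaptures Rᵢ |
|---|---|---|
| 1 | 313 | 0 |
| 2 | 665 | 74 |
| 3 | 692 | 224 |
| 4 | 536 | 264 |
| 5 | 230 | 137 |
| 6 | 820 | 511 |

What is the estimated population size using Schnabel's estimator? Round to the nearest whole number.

Marked at large before each occasion: Mᵢ = Σⱼ<ᵢ (Cⱼ − Rⱼ) → M1=0, M2=313, M3=904, M4=1372, M5=1644, M6=1737
Σ MᵢCᵢ = 0·313 + 313·665 + 904·692 + 1372·536 + 1644·230 + 1737·820 = 0 + 208145 + 625568 + 735392 + 378120 + 1424340 = 3371565
Σ Rᵢ = 0 + 74 + 224 + 264 + 137 + 511 = 1210
N̂ = 3371565 / 1210 ≈ 2786.4 → 2786

N ≈ 2786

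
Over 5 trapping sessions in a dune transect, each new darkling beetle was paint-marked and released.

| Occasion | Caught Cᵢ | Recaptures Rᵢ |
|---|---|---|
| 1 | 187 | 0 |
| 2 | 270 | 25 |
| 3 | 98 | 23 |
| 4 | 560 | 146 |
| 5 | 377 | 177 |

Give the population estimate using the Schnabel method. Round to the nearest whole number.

N ≈ 1951

Marked at large before each occasion: Mᵢ = Σⱼ<ᵢ (Cⱼ − Rⱼ) → M1=0, M2=187, M3=432, M4=507, M5=921
Σ MᵢCᵢ = 0·187 + 187·270 + 432·98 + 507·560 + 921·377 = 0 + 50490 + 42336 + 283920 + 347217 = 723963
Σ Rᵢ = 0 + 25 + 23 + 146 + 177 = 371
N̂ = 723963 / 371 ≈ 1951.4 → 1951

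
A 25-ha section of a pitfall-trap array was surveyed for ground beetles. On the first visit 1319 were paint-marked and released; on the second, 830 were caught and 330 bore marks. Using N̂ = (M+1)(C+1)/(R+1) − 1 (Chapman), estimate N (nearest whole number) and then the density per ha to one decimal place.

density ≈ 132.5 ground beetles per ha

N̂ = 1320·831/331 − 1 = 1096920/331 − 1 ≈ 3313.0 → 3313
Density = N̂ / area = 3313 / 25 ≈ 132.52 → 132.5 per ha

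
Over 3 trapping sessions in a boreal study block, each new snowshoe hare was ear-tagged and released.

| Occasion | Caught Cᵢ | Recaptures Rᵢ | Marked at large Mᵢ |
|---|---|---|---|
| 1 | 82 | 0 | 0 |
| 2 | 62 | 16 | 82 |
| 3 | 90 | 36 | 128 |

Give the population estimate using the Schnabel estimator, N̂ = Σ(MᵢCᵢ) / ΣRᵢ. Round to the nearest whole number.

Σ MᵢCᵢ = 0·82 + 82·62 + 128·90 = 0 + 5084 + 11520 = 16604
Σ Rᵢ = 0 + 16 + 36 = 52
N̂ = 16604 / 52 ≈ 319.3 → 319

N ≈ 319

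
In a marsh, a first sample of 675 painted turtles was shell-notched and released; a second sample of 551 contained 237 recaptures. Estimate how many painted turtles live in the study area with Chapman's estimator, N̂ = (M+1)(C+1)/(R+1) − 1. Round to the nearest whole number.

N ≈ 1567

N̂ = (675+1)(551+1)/(237+1) − 1 = 676·552/238 − 1
= 373152/238 − 1 ≈ 1567.9 − 1 ≈ 1566.9 → 1567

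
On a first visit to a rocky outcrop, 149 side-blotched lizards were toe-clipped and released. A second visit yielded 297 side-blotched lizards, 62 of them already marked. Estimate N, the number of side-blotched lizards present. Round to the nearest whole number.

N ≈ 714

The marked fraction in the recapture sample should equal the marked fraction in the population: 62/297 = 149/N.
N = (149 × 297) / 62 = 44253 / 62 ≈ 713.8 → 714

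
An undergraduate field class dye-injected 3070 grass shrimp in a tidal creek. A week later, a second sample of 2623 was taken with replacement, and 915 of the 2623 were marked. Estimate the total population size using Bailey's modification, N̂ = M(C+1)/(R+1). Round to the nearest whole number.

N ≈ 8794

N̂ = 3070·(2623+1)/(915+1) = 3070·2624/916 = 8055680/916 ≈ 8794.4 → 8794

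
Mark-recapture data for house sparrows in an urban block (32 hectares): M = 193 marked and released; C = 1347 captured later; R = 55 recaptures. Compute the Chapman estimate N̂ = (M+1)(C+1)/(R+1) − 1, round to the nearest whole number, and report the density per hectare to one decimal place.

density ≈ 145.9 house sparrows per hectare

N̂ = 194·1348/56 − 1 = 261512/56 − 1 ≈ 4668.9 → 4669
Density = N̂ / area = 4669 / 32 ≈ 145.91 → 145.9 per hectare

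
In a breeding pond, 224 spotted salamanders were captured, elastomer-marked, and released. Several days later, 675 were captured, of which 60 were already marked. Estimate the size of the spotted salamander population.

N = (224 × 675) / 60 = 151200 / 60 = 2520

N = 2520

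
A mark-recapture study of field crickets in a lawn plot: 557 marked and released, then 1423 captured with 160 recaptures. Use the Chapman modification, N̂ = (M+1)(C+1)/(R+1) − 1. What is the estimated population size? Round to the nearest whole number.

N̂ = (557+1)(1423+1)/(160+1) − 1 = 558·1424/161 − 1
= 794592/161 − 1 ≈ 4935.4 − 1 ≈ 4934.4 → 4934

N ≈ 4934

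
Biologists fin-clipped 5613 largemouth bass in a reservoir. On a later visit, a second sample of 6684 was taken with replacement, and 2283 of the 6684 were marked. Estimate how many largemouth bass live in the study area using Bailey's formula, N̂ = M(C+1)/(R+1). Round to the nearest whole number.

N̂ = 5613·(6684+1)/(2283+1) = 5613·6685/2284 = 37522905/2284 ≈ 16428.6 → 16429

N ≈ 16,429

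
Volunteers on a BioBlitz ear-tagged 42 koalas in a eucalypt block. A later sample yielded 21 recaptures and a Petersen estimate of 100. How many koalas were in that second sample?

From N = M·C/R: C = N·R / M = 100·21 / 42 = 2100 / 42 = 50.

C = 50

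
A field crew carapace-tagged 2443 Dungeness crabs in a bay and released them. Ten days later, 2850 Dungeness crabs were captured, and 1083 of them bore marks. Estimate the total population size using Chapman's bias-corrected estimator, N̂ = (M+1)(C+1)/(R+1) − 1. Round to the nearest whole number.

N̂ = (2443+1)(2850+1)/(1083+1) − 1 = 2444·2851/1084 − 1
= 6967844/1084 − 1 ≈ 6427.9 − 1 ≈ 6426.9 → 6427

N ≈ 6427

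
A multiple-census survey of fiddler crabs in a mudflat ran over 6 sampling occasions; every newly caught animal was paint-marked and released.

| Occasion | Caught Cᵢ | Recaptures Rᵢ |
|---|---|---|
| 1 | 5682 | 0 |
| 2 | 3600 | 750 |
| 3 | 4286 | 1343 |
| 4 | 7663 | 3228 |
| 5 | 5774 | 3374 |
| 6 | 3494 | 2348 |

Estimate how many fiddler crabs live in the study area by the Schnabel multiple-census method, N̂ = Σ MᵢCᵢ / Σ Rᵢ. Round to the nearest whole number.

N ≈ 27,239

Marked at large before each occasion: Mᵢ = Σⱼ<ᵢ (Cⱼ − Rⱼ) → M1=0, M2=5682, M3=8532, M4=11475, M5=15910, M6=18310
Σ MᵢCᵢ = 0·5682 + 5682·3600 + 8532·4286 + 11475·7663 + 15910·5774 + 18310·3494 = 0 + 20455200 + 36568152 + 87932925 + 91864340 + 63975140 = 300795757
Σ Rᵢ = 0 + 750 + 1343 + 3228 + 3374 + 2348 = 11043
N̂ = 300795757 / 11043 ≈ 27238.6 → 27239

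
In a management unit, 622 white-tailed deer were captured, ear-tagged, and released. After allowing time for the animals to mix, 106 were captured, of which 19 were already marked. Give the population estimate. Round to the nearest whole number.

N ≈ 3470

N = (622 × 106) / 19 = 65932 / 19 ≈ 3470.1 → 3470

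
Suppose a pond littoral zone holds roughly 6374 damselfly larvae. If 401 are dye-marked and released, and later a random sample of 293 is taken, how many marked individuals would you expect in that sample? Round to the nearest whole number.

expected recaptures ≈ 18

Expected recaptures E[R] = M·C / N.
E[R] = 401 × 293 / 6374 = 117493 / 6374 ≈ 18.4 → 18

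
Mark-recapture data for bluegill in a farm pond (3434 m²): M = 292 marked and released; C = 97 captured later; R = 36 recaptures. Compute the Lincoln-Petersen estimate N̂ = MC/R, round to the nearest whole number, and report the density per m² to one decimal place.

density ≈ 0.2 bluegill per m²

N̂ = 292·97/36 = 28324/36 ≈ 786.8 → 787
Density = N̂ / area = 787 / 3434 ≈ 0.23 → 0.2 per m²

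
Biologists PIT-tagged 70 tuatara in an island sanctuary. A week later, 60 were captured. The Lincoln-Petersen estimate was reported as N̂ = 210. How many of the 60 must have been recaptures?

R = 20

From N = M·C/R: R = M·C / N = 70·60 / 210 = 4200 / 210 = 20.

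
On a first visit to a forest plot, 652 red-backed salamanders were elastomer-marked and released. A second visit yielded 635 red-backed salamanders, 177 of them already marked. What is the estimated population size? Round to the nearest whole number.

N = (652 × 635) / 177 = 414020 / 177 ≈ 2339.1 → 2339

N ≈ 2339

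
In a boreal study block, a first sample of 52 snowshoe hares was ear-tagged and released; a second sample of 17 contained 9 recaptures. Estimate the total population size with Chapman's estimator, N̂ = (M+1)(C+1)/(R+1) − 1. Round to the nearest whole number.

N̂ = (52+1)(17+1)/(9+1) − 1 = 53·18/10 − 1
= 954/10 − 1 ≈ 95.4 − 1 ≈ 94.4 → 94

N ≈ 94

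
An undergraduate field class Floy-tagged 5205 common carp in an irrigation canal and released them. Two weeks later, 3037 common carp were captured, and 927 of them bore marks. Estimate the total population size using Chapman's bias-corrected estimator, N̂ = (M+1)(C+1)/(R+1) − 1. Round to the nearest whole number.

N ≈ 17,042

N̂ = (5205+1)(3037+1)/(927+1) − 1 = 5206·3038/928 − 1
= 15815828/928 − 1 ≈ 17042.9 − 1 ≈ 17041.9 → 17042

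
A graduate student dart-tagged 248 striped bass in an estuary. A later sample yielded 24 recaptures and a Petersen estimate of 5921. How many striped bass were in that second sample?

From N = M·C/R: C = N·R / M = 5921·24 / 248 = 142104 / 248 = 573.

C = 573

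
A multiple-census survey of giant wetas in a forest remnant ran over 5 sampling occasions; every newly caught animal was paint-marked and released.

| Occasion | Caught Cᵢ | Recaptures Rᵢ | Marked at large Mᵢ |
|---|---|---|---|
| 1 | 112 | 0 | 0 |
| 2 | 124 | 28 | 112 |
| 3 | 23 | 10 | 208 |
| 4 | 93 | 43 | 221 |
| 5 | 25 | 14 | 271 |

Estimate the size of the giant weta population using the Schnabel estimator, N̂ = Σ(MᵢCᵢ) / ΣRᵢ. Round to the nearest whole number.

N ≈ 484

Σ MᵢCᵢ = 0·112 + 112·124 + 208·23 + 221·93 + 271·25 = 0 + 13888 + 4784 + 20553 + 6775 = 46000
Σ Rᵢ = 0 + 28 + 10 + 43 + 14 = 95
N̂ = 46000 / 95 ≈ 484.2 → 484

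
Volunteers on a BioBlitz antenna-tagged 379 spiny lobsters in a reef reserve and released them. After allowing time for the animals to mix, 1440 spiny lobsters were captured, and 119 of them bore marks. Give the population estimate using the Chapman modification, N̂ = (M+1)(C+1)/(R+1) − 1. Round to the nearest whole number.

N ≈ 4562

N̂ = (379+1)(1440+1)/(119+1) − 1 = 380·1441/120 − 1
= 547580/120 − 1 ≈ 4563.2 − 1 ≈ 4562.2 → 4562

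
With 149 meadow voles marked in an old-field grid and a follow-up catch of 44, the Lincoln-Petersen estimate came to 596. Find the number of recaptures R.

R = 11

From N = M·C/R: R = M·C / N = 149·44 / 596 = 6556 / 596 = 11.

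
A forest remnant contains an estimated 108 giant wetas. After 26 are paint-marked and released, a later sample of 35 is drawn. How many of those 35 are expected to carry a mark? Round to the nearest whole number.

expected recaptures ≈ 8

Expected recaptures E[R] = M·C / N.
E[R] = 26 × 35 / 108 = 910 / 108 ≈ 8.4 → 8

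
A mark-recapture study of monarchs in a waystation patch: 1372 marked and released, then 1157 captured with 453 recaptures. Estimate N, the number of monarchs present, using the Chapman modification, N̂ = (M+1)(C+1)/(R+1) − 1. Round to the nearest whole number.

N ≈ 3501

N̂ = (1372+1)(1157+1)/(453+1) − 1 = 1373·1158/454 − 1
= 1589934/454 − 1 ≈ 3502.1 − 1 ≈ 3501.1 → 3501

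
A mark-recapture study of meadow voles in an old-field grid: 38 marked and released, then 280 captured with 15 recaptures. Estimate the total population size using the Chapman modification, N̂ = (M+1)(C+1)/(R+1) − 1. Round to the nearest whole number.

N ≈ 684

N̂ = (38+1)(280+1)/(15+1) − 1 = 39·281/16 − 1
= 10959/16 − 1 ≈ 684.9 − 1 ≈ 683.9 → 684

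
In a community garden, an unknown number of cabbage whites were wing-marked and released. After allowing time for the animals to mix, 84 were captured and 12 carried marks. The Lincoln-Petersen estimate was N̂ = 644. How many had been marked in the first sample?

From N = M·C/R: M = N·R / C = 644·12 / 84 = 7728 / 84 = 92.

M = 92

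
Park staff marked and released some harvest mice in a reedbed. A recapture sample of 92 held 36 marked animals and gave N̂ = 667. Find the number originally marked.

From N = M·C/R: M = N·R / C = 667·36 / 92 = 24012 / 92 = 261.

M = 261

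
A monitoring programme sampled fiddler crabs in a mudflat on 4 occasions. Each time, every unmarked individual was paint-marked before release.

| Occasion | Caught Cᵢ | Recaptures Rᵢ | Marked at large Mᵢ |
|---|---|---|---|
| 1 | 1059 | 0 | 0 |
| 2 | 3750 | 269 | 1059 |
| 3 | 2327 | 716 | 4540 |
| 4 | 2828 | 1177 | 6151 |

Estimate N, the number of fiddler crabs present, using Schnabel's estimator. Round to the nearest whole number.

N ≈ 14,769

Σ MᵢCᵢ = 0·1059 + 1059·3750 + 4540·2327 + 6151·2828 = 0 + 3971250 + 10564580 + 17395028 = 31930858
Σ Rᵢ = 0 + 269 + 716 + 1177 = 2162
N̂ = 31930858 / 2162 ≈ 14769.1 → 14769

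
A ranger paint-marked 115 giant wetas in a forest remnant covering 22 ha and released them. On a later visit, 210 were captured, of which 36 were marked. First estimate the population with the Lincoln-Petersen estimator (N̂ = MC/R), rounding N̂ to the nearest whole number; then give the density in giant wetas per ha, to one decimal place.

density ≈ 30.5 giant wetas per ha

N̂ = 115·210/36 = 24150/36 ≈ 670.8 → 671
Density = N̂ / area = 671 / 22 ≈ 30.50 → 30.5 per ha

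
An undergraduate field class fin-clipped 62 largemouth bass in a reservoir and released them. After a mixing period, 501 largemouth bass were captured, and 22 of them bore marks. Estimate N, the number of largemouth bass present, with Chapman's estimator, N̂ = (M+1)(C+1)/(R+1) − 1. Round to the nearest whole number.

N ≈ 1374

N̂ = (62+1)(501+1)/(22+1) − 1 = 63·502/23 − 1
= 31626/23 − 1 ≈ 1375.0 − 1 ≈ 1374.0 → 1374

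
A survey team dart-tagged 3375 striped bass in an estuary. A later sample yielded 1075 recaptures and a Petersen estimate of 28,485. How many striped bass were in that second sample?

C = 9073

From N = M·C/R: C = N·R / M = 28485·1075 / 3375 = 30621375 / 3375 = 9073.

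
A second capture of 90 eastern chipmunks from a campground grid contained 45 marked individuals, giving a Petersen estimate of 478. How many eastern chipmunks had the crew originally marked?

From N = M·C/R: M = N·R / C = 478·45 / 90 = 21510 / 90 = 239.

M = 239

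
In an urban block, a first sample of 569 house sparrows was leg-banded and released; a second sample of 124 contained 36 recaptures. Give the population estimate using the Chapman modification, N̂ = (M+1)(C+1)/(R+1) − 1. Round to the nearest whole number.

N̂ = (569+1)(124+1)/(36+1) − 1 = 570·125/37 − 1
= 71250/37 − 1 ≈ 1925.7 − 1 ≈ 1924.7 → 1925

N ≈ 1925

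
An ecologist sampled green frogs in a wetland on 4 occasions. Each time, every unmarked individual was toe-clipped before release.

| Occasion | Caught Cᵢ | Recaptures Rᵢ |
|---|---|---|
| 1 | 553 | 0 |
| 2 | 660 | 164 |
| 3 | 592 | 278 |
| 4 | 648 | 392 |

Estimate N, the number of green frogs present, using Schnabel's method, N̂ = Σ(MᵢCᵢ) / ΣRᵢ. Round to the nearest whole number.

Marked at large before each occasion: Mᵢ = Σⱼ<ᵢ (Cⱼ − Rⱼ) → M1=0, M2=553, M3=1049, M4=1363
Σ MᵢCᵢ = 0·553 + 553·660 + 1049·592 + 1363·648 = 0 + 364980 + 621008 + 883224 = 1869212
Σ Rᵢ = 0 + 164 + 278 + 392 = 834
N̂ = 1869212 / 834 ≈ 2241.3 → 2241

N ≈ 2241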